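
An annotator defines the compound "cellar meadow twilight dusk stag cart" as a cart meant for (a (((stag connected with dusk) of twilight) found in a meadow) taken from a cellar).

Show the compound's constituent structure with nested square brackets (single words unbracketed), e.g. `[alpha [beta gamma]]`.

At the top level: head "cart"; modifier "cellar meadow twilight dusk stag".
"cellar meadow twilight dusk stag" → head "stag" (specifically "meadow twilight dusk stag"), modifier "cellar".
"meadow twilight dusk stag" → head "stag" (specifically "twilight dusk stag"), modifier "meadow".
"twilight dusk stag" → head "stag" (specifically "dusk stag"), modifier "twilight".
"dusk stag" → head "stag", modifier "dusk".
So the structure is [[cellar [meadow [twilight [dusk stag]]]] cart].

[[cellar [meadow [twilight [dusk stag]]]] cart]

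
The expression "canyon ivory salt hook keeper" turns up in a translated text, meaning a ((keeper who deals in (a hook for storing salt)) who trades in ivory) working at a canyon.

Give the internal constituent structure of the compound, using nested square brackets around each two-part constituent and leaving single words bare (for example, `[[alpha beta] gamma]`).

The outermost head in the paraphrase is "keeper" (specifically "ivory salt hook keeper"), modified by "canyon".
"ivory salt hook keeper" → head "keeper" (specifically "salt hook keeper"), modifier "ivory".
"salt hook keeper" → head "keeper", modifier "salt hook".
"salt hook" → head "hook", modifier "salt".
Assembled: [canyon [ivory [[salt hook] keeper]]].

[canyon [ivory [[salt hook] keeper]]]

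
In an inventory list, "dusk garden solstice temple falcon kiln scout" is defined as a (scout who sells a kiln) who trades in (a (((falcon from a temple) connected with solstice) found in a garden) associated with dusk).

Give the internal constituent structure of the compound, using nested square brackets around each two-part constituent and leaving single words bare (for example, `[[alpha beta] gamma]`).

[[dusk [garden [solstice [temple falcon]]]] [kiln scout]]

Overall it is a kind of scout (specifically "kiln scout"); the modifier is "dusk garden solstice temple falcon".
Within "dusk garden solstice temple falcon", the head is "falcon" (specifically "garden solstice temple falcon") and the modifier is "dusk".
Within "garden solstice temple falcon", the head is "falcon" (specifically "solstice temple falcon") and the modifier is "garden".
Within "solstice temple falcon", the head is "falcon" (specifically "temple falcon") and the modifier is "solstice".
Within "temple falcon", the head is "falcon" and the modifier is "temple".
Within "kiln scout", the head is "scout" and the modifier is "kiln".
Assembled: [[dusk [garden [solstice [temple falcon]]]] [kiln scout]].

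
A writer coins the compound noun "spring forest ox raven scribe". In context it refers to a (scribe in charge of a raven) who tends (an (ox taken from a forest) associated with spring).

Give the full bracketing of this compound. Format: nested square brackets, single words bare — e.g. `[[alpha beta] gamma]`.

At the top level: head "scribe" (specifically "raven scribe"); modifier "spring forest ox".
"spring forest ox" → head "ox" (specifically "forest ox"), modifier "spring".
"forest ox" → head "ox", modifier "forest".
"raven scribe" → head "scribe", modifier "raven".
Assembled: [[spring [forest ox]] [raven scribe]].

[[spring [forest ox]] [raven scribe]]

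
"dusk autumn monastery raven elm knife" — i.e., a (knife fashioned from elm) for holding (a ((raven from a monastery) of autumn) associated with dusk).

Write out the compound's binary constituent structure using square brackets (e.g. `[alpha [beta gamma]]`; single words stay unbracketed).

The outermost head in the paraphrase is "knife" (specifically "elm knife"), modified by "dusk autumn monastery raven".
"dusk autumn monastery raven" → head "raven" (specifically "autumn monastery raven"), modifier "dusk".
"autumn monastery raven" → head "raven" (specifically "monastery raven"), modifier "autumn".
"monastery raven" → head "raven", modifier "monastery".
"elm knife" → head "knife", modifier "elm".
Assembled: [[dusk [autumn [monastery raven]]] [elm knife]].

[[dusk [autumn [monastery raven]]] [elm knife]]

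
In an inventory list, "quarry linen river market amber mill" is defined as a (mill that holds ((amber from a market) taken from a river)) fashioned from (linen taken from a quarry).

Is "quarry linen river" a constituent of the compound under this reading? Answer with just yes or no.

The top-level split is [quarry linen] [river market amber mill]; the full structure is [[quarry linen] [[river [market amber]] mill]].
"quarry linen river" straddles a constituent boundary, so it is not a single unit.

no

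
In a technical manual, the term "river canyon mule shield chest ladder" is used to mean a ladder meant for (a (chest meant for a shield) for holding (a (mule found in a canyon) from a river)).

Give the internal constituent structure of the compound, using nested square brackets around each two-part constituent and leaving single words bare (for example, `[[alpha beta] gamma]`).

Overall it is a kind of ladder; the modifier is "river canyon mule shield chest".
"river canyon mule shield chest" → head "chest" (specifically "shield chest"), modifier "river canyon mule".
"river canyon mule" → head "mule" (specifically "canyon mule"), modifier "river".
"canyon mule" → head "mule", modifier "canyon".
"shield chest" → head "chest", modifier "shield".
Assembled: [[[river [canyon mule]] [shield chest]] ladder].

[[[river [canyon mule]] [shield chest]] ladder]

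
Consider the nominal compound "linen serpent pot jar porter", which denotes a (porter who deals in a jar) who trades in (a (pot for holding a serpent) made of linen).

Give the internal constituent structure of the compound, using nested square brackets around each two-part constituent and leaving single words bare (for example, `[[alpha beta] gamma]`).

At the top level: head "porter" (specifically "jar porter"); modifier "linen serpent pot".
"linen serpent pot" → head "pot" (specifically "serpent pot"), modifier "linen".
"serpent pot" → head "pot", modifier "serpent".
"jar porter" → head "porter", modifier "jar".
Assembled: [[linen [serpent pot]] [jar porter]].

[[linen [serpent pot]] [jar porter]]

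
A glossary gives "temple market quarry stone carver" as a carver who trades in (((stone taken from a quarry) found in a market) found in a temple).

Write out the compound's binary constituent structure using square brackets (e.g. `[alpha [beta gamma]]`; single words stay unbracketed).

The outermost head in the paraphrase is "carver", modified by "temple market quarry stone".
Within "temple market quarry stone", the head is "stone" (specifically "market quarry stone") and the modifier is "temple".
Within "market quarry stone", the head is "stone" (specifically "quarry stone") and the modifier is "market".
Within "quarry stone", the head is "stone" and the modifier is "quarry".
So the structure is [[temple [market [quarry stone]]] carver].

[[temple [market [quarry stone]]] carver]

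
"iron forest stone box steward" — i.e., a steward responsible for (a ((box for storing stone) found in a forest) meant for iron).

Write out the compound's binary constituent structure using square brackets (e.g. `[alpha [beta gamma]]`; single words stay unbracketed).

Overall it is a kind of steward; the modifier is "iron forest stone box".
Inside "iron forest stone box": head "box" (specifically "forest stone box"), modifier "iron".
Inside "forest stone box": head "box" (specifically "stone box"), modifier "forest".
Inside "stone box": head "box", modifier "stone".
So the structure is [[iron [forest [stone box]]] steward].

[[iron [forest [stone box]]] steward]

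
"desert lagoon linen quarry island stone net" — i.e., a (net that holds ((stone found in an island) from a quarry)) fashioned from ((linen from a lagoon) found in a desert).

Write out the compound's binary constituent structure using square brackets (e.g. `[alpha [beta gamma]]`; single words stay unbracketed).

Overall it is a kind of net (specifically "quarry island stone net"); the modifier is "desert lagoon linen".
"desert lagoon linen" → head "linen" (specifically "lagoon linen"), modifier "desert".
"lagoon linen" → head "linen", modifier "lagoon".
"quarry island stone net" → head "net", modifier "quarry island stone".
"quarry island stone" → head "stone" (specifically "island stone"), modifier "quarry".
"island stone" → head "stone", modifier "island".
So the structure is [[desert [lagoon linen]] [[quarry [island stone]] net]].

[[desert [lagoon linen]] [[quarry [island stone]] net]]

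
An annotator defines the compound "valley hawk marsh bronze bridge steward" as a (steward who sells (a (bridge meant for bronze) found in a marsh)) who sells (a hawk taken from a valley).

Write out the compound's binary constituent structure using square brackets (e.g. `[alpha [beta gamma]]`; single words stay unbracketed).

[[valley hawk] [[marsh [bronze bridge]] steward]]

Overall it is a kind of steward (specifically "marsh bronze bridge steward"); the modifier is "valley hawk".
Within "valley hawk", the head is "hawk" and the modifier is "valley".
Within "marsh bronze bridge steward", the head is "steward" and the modifier is "marsh bronze bridge".
Within "marsh bronze bridge", the head is "bridge" (specifically "bronze bridge") and the modifier is "marsh".
Within "bronze bridge", the head is "bridge" and the modifier is "bronze".
Putting it together: [[valley hawk] [[marsh [bronze bridge]] steward]].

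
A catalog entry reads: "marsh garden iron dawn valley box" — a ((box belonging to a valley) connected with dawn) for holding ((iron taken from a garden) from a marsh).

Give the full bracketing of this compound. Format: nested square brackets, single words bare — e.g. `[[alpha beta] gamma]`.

At the top level: head "box" (specifically "dawn valley box"); modifier "marsh garden iron".
Within "marsh garden iron", the head is "iron" (specifically "garden iron") and the modifier is "marsh".
Within "garden iron", the head is "iron" and the modifier is "garden".
Within "dawn valley box", the head is "box" (specifically "valley box") and the modifier is "dawn".
Within "valley box", the head is "box" and the modifier is "valley".
Assembled: [[marsh [garden iron]] [dawn [valley box]]].

[[marsh [garden iron]] [dawn [valley box]]]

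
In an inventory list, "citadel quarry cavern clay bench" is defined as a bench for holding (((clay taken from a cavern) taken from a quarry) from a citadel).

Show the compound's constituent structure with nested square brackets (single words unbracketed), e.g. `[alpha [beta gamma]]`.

Whole compound: head "bench", modifier "citadel quarry cavern clay".
"citadel quarry cavern clay" → head "clay" (specifically "quarry cavern clay"), modifier "citadel".
"quarry cavern clay" → head "clay" (specifically "cavern clay"), modifier "quarry".
"cavern clay" → head "clay", modifier "cavern".
So the structure is [[citadel [quarry [cavern clay]]] bench].

[[citadel [quarry [cavern clay]]] bench]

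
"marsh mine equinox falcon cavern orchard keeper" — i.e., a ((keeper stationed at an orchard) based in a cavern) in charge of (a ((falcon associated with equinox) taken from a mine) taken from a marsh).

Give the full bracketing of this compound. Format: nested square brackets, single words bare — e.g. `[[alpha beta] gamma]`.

At the top level: head "keeper" (specifically "cavern orchard keeper"); modifier "marsh mine equinox falcon".
Within "marsh mine equinox falcon", the head is "falcon" (specifically "mine equinox falcon") and the modifier is "marsh".
Within "mine equinox falcon", the head is "falcon" (specifically "equinox falcon") and the modifier is "mine".
Within "equinox falcon", the head is "falcon" and the modifier is "equinox".
Within "cavern orchard keeper", the head is "keeper" (specifically "orchard keeper") and the modifier is "cavern".
Within "orchard keeper", the head is "keeper" and the modifier is "orchard".
So the structure is [[marsh [mine [equinox falcon]]] [cavern [orchard keeper]]].

[[marsh [mine [equinox falcon]]] [cavern [orchard keeper]]]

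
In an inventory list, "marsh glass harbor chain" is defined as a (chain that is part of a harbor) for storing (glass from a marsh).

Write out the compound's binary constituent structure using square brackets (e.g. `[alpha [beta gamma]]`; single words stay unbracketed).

[[marsh glass] [harbor chain]]

The outermost head in the paraphrase is "chain" (specifically "harbor chain"), modified by "marsh glass".
"marsh glass" → head "glass", modifier "marsh".
"harbor chain" → head "chain", modifier "harbor".
Putting it together: [[marsh glass] [harbor chain]].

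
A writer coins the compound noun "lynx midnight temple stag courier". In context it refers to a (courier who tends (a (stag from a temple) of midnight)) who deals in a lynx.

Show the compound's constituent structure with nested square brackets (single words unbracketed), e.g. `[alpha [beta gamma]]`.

[lynx [[midnight [temple stag]] courier]]

Overall it is a kind of courier (specifically "midnight temple stag courier"); the modifier is "lynx".
Inside "midnight temple stag courier": head "courier", modifier "midnight temple stag".
Inside "midnight temple stag": head "stag" (specifically "temple stag"), modifier "midnight".
Inside "temple stag": head "stag", modifier "temple".
Putting it together: [lynx [[midnight [temple stag]] courier]].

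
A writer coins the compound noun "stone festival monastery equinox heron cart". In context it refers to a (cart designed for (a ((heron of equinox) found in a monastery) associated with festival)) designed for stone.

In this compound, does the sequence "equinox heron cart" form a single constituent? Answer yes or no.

no

The top-level split is [stone] [festival monastery equinox heron cart]; the full structure is [stone [[festival [monastery [equinox heron]]] cart]].
"equinox heron cart" straddles a constituent boundary, so it is not a single unit.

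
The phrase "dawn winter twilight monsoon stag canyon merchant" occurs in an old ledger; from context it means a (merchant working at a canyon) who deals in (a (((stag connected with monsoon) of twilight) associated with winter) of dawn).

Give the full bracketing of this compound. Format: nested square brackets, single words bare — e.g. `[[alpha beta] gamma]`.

[[dawn [winter [twilight [monsoon stag]]]] [canyon merchant]]

Whole compound: head "merchant" (specifically "canyon merchant"), modifier "dawn winter twilight monsoon stag".
Inside "dawn winter twilight monsoon stag": head "stag" (specifically "winter twilight monsoon stag"), modifier "dawn".
Inside "winter twilight monsoon stag": head "stag" (specifically "twilight monsoon stag"), modifier "winter".
Inside "twilight monsoon stag": head "stag" (specifically "monsoon stag"), modifier "twilight".
Inside "monsoon stag": head "stag", modifier "monsoon".
Inside "canyon merchant": head "merchant", modifier "canyon".
Putting it together: [[dawn [winter [twilight [monsoon stag]]]] [canyon merchant]].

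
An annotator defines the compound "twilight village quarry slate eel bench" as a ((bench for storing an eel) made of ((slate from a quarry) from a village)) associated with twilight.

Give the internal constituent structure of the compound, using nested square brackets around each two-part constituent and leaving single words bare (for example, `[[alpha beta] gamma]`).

The outermost head in the paraphrase is "bench" (specifically "village quarry slate eel bench"), modified by "twilight".
Inside "village quarry slate eel bench": head "bench" (specifically "eel bench"), modifier "village quarry slate".
Inside "village quarry slate": head "slate" (specifically "quarry slate"), modifier "village".
Inside "quarry slate": head "slate", modifier "quarry".
Inside "eel bench": head "bench", modifier "eel".
Assembled: [twilight [[village [quarry slate]] [eel bench]]].

[twilight [[village [quarry slate]] [eel bench]]]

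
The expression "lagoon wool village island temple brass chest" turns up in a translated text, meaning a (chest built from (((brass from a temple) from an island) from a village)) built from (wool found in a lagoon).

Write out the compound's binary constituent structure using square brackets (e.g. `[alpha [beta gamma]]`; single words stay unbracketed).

Whole compound: head "chest" (specifically "village island temple brass chest"), modifier "lagoon wool".
Inside "lagoon wool": head "wool", modifier "lagoon".
Inside "village island temple brass chest": head "chest", modifier "village island temple brass".
Inside "village island temple brass": head "brass" (specifically "island temple brass"), modifier "village".
Inside "island temple brass": head "brass" (specifically "temple brass"), modifier "island".
Inside "temple brass": head "brass", modifier "temple".
Assembled: [[lagoon wool] [[village [island [temple brass]]] chest]].

[[lagoon wool] [[village [island [temple brass]]] chest]]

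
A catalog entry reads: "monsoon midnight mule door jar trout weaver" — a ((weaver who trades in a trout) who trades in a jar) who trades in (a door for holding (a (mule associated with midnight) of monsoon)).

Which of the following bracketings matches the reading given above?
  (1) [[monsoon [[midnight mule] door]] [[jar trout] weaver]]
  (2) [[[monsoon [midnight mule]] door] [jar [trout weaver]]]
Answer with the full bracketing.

[[[monsoon [midnight mule]] door] [jar [trout weaver]]]

The paraphrase's head is the "weaver" part ("jar trout weaver"); its modifier is "monsoon midnight mule door".
That top-level split, carried through the inner groups, gives [[[monsoon [midnight mule]] door] [jar [trout weaver]]].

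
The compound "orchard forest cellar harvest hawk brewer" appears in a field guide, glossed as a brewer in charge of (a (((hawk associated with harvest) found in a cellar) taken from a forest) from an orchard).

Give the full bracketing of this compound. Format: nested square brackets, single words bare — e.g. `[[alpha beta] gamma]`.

The outermost head in the paraphrase is "brewer", modified by "orchard forest cellar harvest hawk".
Inside "orchard forest cellar harvest hawk": head "hawk" (specifically "forest cellar harvest hawk"), modifier "orchard".
Inside "forest cellar harvest hawk": head "hawk" (specifically "cellar harvest hawk"), modifier "forest".
Inside "cellar harvest hawk": head "hawk" (specifically "harvest hawk"), modifier "cellar".
Inside "harvest hawk": head "hawk", modifier "harvest".
So the structure is [[orchard [forest [cellar [harvest hawk]]]] brewer].

[[orchard [forest [cellar [harvest hawk]]]] brewer]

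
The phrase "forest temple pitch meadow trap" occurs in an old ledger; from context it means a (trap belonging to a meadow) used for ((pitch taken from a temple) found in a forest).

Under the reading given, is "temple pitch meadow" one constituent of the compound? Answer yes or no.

The top-level split is [forest temple pitch] [meadow trap]; the full structure is [[forest [temple pitch]] [meadow trap]].
"temple pitch meadow" straddles a constituent boundary, so it is not a single unit.

no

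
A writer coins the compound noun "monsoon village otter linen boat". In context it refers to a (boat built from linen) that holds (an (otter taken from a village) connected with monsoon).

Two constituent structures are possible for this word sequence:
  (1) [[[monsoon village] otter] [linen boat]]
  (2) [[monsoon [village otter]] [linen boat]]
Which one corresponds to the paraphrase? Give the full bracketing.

[[monsoon [village otter]] [linen boat]]

The paraphrase's head is the "boat" part ("linen boat"); its modifier is "monsoon village otter".
That top-level split, carried through the inner groups, gives [[monsoon [village otter]] [linen boat]].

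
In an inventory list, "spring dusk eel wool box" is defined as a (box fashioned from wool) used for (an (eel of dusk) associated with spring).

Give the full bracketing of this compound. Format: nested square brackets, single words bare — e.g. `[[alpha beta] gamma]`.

[[spring [dusk eel]] [wool box]]

Whole compound: head "box" (specifically "wool box"), modifier "spring dusk eel".
Inside "spring dusk eel": head "eel" (specifically "dusk eel"), modifier "spring".
Inside "dusk eel": head "eel", modifier "dusk".
Inside "wool box": head "box", modifier "wool".
Putting it together: [[spring [dusk eel]] [wool box]].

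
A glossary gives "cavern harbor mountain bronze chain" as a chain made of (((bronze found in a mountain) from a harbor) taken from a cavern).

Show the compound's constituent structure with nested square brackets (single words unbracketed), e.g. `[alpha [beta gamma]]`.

The outermost head in the paraphrase is "chain", modified by "cavern harbor mountain bronze".
"cavern harbor mountain bronze" → head "bronze" (specifically "harbor mountain bronze"), modifier "cavern".
"harbor mountain bronze" → head "bronze" (specifically "mountain bronze"), modifier "harbor".
"mountain bronze" → head "bronze", modifier "mountain".
So the structure is [[cavern [harbor [mountain bronze]]] chain].

[[cavern [harbor [mountain bronze]]] chain]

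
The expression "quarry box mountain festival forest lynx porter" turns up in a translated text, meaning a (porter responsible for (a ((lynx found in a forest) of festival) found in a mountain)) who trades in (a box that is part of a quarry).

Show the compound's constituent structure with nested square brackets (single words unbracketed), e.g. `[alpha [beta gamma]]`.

The outermost head in the paraphrase is "porter" (specifically "mountain festival forest lynx porter"), modified by "quarry box".
Inside "quarry box": head "box", modifier "quarry".
Inside "mountain festival forest lynx porter": head "porter", modifier "mountain festival forest lynx".
Inside "mountain festival forest lynx": head "lynx" (specifically "festival forest lynx"), modifier "mountain".
Inside "festival forest lynx": head "lynx" (specifically "forest lynx"), modifier "festival".
Inside "forest lynx": head "lynx", modifier "forest".
So the structure is [[quarry box] [[mountain [festival [forest lynx]]] porter]].

[[quarry box] [[mountain [festival [forest lynx]]] porter]]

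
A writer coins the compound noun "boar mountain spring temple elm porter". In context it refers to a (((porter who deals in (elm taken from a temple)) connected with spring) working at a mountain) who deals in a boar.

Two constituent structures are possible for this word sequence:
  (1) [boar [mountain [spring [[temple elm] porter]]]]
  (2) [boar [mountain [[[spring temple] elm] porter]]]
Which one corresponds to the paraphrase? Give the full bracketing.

[boar [mountain [spring [[temple elm] porter]]]]

The paraphrase's head is the "porter" part ("mountain spring temple elm porter"); its modifier is "boar".
That top-level split, carried through the inner groups, gives [boar [mountain [spring [[temple elm] porter]]]].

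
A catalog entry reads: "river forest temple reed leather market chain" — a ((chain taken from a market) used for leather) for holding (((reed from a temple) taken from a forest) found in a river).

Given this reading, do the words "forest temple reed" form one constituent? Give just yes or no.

yes

The paraphrase groups the words so that "forest temple reed" is one unit: it corresponds to a single parenthesized sub-phrase.
The full structure is [[river [forest [temple reed]]] [leather [market chain]]], in which [forest temple reed] is a constituent.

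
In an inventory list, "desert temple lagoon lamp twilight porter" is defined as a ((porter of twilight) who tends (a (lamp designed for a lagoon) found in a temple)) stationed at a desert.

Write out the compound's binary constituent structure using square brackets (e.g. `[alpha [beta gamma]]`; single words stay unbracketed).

Whole compound: head "porter" (specifically "temple lagoon lamp twilight porter"), modifier "desert".
Inside "temple lagoon lamp twilight porter": head "porter" (specifically "twilight porter"), modifier "temple lagoon lamp".
Inside "temple lagoon lamp": head "lamp" (specifically "lagoon lamp"), modifier "temple".
Inside "lagoon lamp": head "lamp", modifier "lagoon".
Inside "twilight porter": head "porter", modifier "twilight".
So the structure is [desert [[temple [lagoon lamp]] [twilight porter]]].

[desert [[temple [lagoon lamp]] [twilight porter]]]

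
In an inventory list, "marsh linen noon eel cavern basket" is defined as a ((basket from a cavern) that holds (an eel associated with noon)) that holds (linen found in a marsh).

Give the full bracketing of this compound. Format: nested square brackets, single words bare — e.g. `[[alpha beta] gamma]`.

[[marsh linen] [[noon eel] [cavern basket]]]

Overall it is a kind of basket (specifically "noon eel cavern basket"); the modifier is "marsh linen".
Inside "marsh linen": head "linen", modifier "marsh".
Inside "noon eel cavern basket": head "basket" (specifically "cavern basket"), modifier "noon eel".
Inside "noon eel": head "eel", modifier "noon".
Inside "cavern basket": head "basket", modifier "cavern".
Putting it together: [[marsh linen] [[noon eel] [cavern basket]]].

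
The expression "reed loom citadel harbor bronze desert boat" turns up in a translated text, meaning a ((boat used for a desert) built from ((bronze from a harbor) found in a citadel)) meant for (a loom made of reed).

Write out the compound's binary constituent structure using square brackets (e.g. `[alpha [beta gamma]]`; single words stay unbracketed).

The outermost head in the paraphrase is "boat" (specifically "citadel harbor bronze desert boat"), modified by "reed loom".
Within "reed loom", the head is "loom" and the modifier is "reed".
Within "citadel harbor bronze desert boat", the head is "boat" (specifically "desert boat") and the modifier is "citadel harbor bronze".
Within "citadel harbor bronze", the head is "bronze" (specifically "harbor bronze") and the modifier is "citadel".
Within "harbor bronze", the head is "bronze" and the modifier is "harbor".
Within "desert boat", the head is "boat" and the modifier is "desert".
So the structure is [[reed loom] [[citadel [harbor bronze]] [desert boat]]].

[[reed loom] [[citadel [harbor bronze]] [desert boat]]]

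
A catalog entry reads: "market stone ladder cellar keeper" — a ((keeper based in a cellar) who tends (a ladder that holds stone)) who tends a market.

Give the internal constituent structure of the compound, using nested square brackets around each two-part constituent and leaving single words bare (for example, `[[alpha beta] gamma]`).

[market [[stone ladder] [cellar keeper]]]

Whole compound: head "keeper" (specifically "stone ladder cellar keeper"), modifier "market".
Inside "stone ladder cellar keeper": head "keeper" (specifically "cellar keeper"), modifier "stone ladder".
Inside "stone ladder": head "ladder", modifier "stone".
Inside "cellar keeper": head "keeper", modifier "cellar".
So the structure is [market [[stone ladder] [cellar keeper]]].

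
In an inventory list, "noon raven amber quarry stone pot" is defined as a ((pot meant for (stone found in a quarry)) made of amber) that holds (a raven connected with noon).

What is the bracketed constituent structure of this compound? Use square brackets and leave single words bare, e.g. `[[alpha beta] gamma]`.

The outermost head in the paraphrase is "pot" (specifically "amber quarry stone pot"), modified by "noon raven".
Inside "noon raven": head "raven", modifier "noon".
Inside "amber quarry stone pot": head "pot" (specifically "quarry stone pot"), modifier "amber".
Inside "quarry stone pot": head "pot", modifier "quarry stone".
Inside "quarry stone": head "stone", modifier "quarry".
Assembled: [[noon raven] [amber [[quarry stone] pot]]].

[[noon raven] [amber [[quarry stone] pot]]]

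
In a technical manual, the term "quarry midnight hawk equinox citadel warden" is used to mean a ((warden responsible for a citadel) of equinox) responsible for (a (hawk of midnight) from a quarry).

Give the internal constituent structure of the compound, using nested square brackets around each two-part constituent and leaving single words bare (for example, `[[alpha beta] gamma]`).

Whole compound: head "warden" (specifically "equinox citadel warden"), modifier "quarry midnight hawk".
Within "quarry midnight hawk", the head is "hawk" (specifically "midnight hawk") and the modifier is "quarry".
Within "midnight hawk", the head is "hawk" and the modifier is "midnight".
Within "equinox citadel warden", the head is "warden" (specifically "citadel warden") and the modifier is "equinox".
Within "citadel warden", the head is "warden" and the modifier is "citadel".
Putting it together: [[quarry [midnight hawk]] [equinox [citadel warden]]].

[[quarry [midnight hawk]] [equinox [citadel warden]]]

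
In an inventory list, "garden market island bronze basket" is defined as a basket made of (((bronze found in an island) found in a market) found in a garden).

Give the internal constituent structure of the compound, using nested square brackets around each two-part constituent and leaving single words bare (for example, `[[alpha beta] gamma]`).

[[garden [market [island bronze]]] basket]

At the top level: head "basket"; modifier "garden market island bronze".
Within "garden market island bronze", the head is "bronze" (specifically "market island bronze") and the modifier is "garden".
Within "market island bronze", the head is "bronze" (specifically "island bronze") and the modifier is "market".
Within "island bronze", the head is "bronze" and the modifier is "island".
Assembled: [[garden [market [island bronze]]] basket].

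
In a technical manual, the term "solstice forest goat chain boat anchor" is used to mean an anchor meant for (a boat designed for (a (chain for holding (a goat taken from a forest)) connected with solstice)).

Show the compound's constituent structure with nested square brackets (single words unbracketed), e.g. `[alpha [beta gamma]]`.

[[[solstice [[forest goat] chain]] boat] anchor]

Overall it is a kind of anchor; the modifier is "solstice forest goat chain boat".
Inside "solstice forest goat chain boat": head "boat", modifier "solstice forest goat chain".
Inside "solstice forest goat chain": head "chain" (specifically "forest goat chain"), modifier "solstice".
Inside "forest goat chain": head "chain", modifier "forest goat".
Inside "forest goat": head "goat", modifier "forest".
Assembled: [[[solstice [[forest goat] chain]] boat] anchor].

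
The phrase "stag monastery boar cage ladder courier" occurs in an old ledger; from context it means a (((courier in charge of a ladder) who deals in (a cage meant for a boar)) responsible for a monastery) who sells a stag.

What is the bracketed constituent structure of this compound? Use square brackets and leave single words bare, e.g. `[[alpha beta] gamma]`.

Overall it is a kind of courier (specifically "monastery boar cage ladder courier"); the modifier is "stag".
Within "monastery boar cage ladder courier", the head is "courier" (specifically "boar cage ladder courier") and the modifier is "monastery".
Within "boar cage ladder courier", the head is "courier" (specifically "ladder courier") and the modifier is "boar cage".
Within "boar cage", the head is "cage" and the modifier is "boar".
Within "ladder courier", the head is "courier" and the modifier is "ladder".
Putting it together: [stag [monastery [[boar cage] [ladder courier]]]].

[stag [monastery [[boar cage] [ladder courier]]]]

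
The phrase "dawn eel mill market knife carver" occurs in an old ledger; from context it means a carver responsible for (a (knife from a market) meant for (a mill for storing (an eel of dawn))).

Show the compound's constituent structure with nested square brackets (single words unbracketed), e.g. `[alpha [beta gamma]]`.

[[[[dawn eel] mill] [market knife]] carver]

The outermost head in the paraphrase is "carver", modified by "dawn eel mill market knife".
Within "dawn eel mill market knife", the head is "knife" (specifically "market knife") and the modifier is "dawn eel mill".
Within "dawn eel mill", the head is "mill" and the modifier is "dawn eel".
Within "dawn eel", the head is "eel" and the modifier is "dawn".
Within "market knife", the head is "knife" and the modifier is "market".
Assembled: [[[[dawn eel] mill] [market knife]] carver].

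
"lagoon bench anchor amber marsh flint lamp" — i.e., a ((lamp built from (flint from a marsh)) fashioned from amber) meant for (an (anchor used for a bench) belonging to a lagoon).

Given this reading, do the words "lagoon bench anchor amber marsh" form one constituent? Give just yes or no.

no

The top-level split is [lagoon bench anchor] [amber marsh flint lamp]; the full structure is [[lagoon [bench anchor]] [amber [[marsh flint] lamp]]].
"lagoon bench anchor amber marsh" straddles a constituent boundary, so it is not a single unit.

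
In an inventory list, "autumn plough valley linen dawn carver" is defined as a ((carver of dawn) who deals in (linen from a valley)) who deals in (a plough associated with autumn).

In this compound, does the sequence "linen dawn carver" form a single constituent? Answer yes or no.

The top-level split is [autumn plough] [valley linen dawn carver]; the full structure is [[autumn plough] [[valley linen] [dawn carver]]].
"linen dawn carver" straddles a constituent boundary, so it is not a single unit.

no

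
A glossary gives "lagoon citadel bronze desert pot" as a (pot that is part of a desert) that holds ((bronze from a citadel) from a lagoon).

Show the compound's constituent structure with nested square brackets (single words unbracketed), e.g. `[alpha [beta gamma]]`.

At the top level: head "pot" (specifically "desert pot"); modifier "lagoon citadel bronze".
Within "lagoon citadel bronze", the head is "bronze" (specifically "citadel bronze") and the modifier is "lagoon".
Within "citadel bronze", the head is "bronze" and the modifier is "citadel".
Within "desert pot", the head is "pot" and the modifier is "desert".
Putting it together: [[lagoon [citadel bronze]] [desert pot]].

[[lagoon [citadel bronze]] [desert pot]]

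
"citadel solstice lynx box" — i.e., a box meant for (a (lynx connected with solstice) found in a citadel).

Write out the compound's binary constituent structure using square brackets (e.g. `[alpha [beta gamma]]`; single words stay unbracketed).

Overall it is a kind of box; the modifier is "citadel solstice lynx".
Within "citadel solstice lynx", the head is "lynx" (specifically "solstice lynx") and the modifier is "citadel".
Within "solstice lynx", the head is "lynx" and the modifier is "solstice".
So the structure is [[citadel [solstice lynx]] box].

[[citadel [solstice lynx]] box]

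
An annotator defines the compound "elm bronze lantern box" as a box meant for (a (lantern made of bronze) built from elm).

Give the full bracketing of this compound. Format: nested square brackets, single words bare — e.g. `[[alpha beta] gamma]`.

[[elm [bronze lantern]] box]

The outermost head in the paraphrase is "box", modified by "elm bronze lantern".
Inside "elm bronze lantern": head "lantern" (specifically "bronze lantern"), modifier "elm".
Inside "bronze lantern": head "lantern", modifier "bronze".
So the structure is [[elm [bronze lantern]] box].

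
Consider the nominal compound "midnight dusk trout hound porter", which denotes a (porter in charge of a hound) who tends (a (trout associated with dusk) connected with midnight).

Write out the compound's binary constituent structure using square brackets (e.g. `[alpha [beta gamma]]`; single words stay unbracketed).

Overall it is a kind of porter (specifically "hound porter"); the modifier is "midnight dusk trout".
Within "midnight dusk trout", the head is "trout" (specifically "dusk trout") and the modifier is "midnight".
Within "dusk trout", the head is "trout" and the modifier is "dusk".
Within "hound porter", the head is "porter" and the modifier is "hound".
Assembled: [[midnight [dusk trout]] [hound porter]].

[[midnight [dusk trout]] [hound porter]]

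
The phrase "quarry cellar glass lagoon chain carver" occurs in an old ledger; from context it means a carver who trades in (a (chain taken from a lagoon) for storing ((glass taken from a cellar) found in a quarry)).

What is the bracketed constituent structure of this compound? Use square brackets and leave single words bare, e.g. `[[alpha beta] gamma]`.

Whole compound: head "carver", modifier "quarry cellar glass lagoon chain".
Inside "quarry cellar glass lagoon chain": head "chain" (specifically "lagoon chain"), modifier "quarry cellar glass".
Inside "quarry cellar glass": head "glass" (specifically "cellar glass"), modifier "quarry".
Inside "cellar glass": head "glass", modifier "cellar".
Inside "lagoon chain": head "chain", modifier "lagoon".
Assembled: [[[quarry [cellar glass]] [lagoon chain]] carver].

[[[quarry [cellar glass]] [lagoon chain]] carver]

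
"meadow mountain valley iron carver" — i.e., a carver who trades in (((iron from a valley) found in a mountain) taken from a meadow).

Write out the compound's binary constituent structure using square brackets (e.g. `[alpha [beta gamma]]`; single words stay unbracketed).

[[meadow [mountain [valley iron]]] carver]

Overall it is a kind of carver; the modifier is "meadow mountain valley iron".
"meadow mountain valley iron" → head "iron" (specifically "mountain valley iron"), modifier "meadow".
"mountain valley iron" → head "iron" (specifically "valley iron"), modifier "mountain".
"valley iron" → head "iron", modifier "valley".
So the structure is [[meadow [mountain [valley iron]]] carver].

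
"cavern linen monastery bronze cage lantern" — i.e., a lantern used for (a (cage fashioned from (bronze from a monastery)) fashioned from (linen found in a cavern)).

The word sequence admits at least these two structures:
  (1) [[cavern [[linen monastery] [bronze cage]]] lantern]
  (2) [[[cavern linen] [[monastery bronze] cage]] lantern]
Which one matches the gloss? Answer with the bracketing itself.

[[[cavern linen] [[monastery bronze] cage]] lantern]

The paraphrase's head is the "lantern" part ("lantern"); its modifier is "cavern linen monastery bronze cage".
That top-level split, carried through the inner groups, gives [[[cavern linen] [[monastery bronze] cage]] lantern].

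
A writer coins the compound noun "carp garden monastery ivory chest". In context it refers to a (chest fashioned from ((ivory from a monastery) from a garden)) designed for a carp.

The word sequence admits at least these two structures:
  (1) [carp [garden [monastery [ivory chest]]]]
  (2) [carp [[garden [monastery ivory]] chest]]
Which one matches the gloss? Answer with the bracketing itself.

The paraphrase's head is the "chest" part ("garden monastery ivory chest"); its modifier is "carp".
That top-level split, carried through the inner groups, gives [carp [[garden [monastery ivory]] chest]].

[carp [[garden [monastery ivory]] chest]]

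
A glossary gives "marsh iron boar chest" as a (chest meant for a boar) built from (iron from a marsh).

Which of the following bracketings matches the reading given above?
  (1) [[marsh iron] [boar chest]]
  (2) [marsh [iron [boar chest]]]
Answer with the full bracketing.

[[marsh iron] [boar chest]]

The paraphrase's head is the "chest" part ("boar chest"); its modifier is "marsh iron".
That top-level split, carried through the inner groups, gives [[marsh iron] [boar chest]].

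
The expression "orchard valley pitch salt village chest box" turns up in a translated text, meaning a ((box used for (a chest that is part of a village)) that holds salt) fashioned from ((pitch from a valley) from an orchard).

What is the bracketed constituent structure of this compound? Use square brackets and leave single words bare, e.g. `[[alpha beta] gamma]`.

[[orchard [valley pitch]] [salt [[village chest] box]]]

Overall it is a kind of box (specifically "salt village chest box"); the modifier is "orchard valley pitch".
Inside "orchard valley pitch": head "pitch" (specifically "valley pitch"), modifier "orchard".
Inside "valley pitch": head "pitch", modifier "valley".
Inside "salt village chest box": head "box" (specifically "village chest box"), modifier "salt".
Inside "village chest box": head "box", modifier "village chest".
Inside "village chest": head "chest", modifier "village".
So the structure is [[orchard [valley pitch]] [salt [[village chest] box]]].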